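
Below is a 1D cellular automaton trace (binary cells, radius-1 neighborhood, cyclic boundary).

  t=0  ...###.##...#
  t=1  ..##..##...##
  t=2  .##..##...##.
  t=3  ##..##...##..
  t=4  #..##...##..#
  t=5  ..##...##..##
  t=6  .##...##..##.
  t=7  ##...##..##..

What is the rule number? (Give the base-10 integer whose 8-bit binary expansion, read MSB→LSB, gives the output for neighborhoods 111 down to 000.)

46

  ### -> .   bit 7 = 0  t=0,i=4
  ##. -> .   bit 6 = 0  t=0,i=5
  #.# -> #   bit 5 = 1  t=0,i=6
  #.. -> .   bit 4 = 0  t=0,i=0
  .## -> #   bit 3 = 1  t=0,i=3
  .#. -> #   bit 2 = 1  t=0,i=12
  ..# -> #   bit 1 = 1  t=0,i=2
  ... -> .   bit 0 = 0  t=0,i=1
  bits 00101110 = 46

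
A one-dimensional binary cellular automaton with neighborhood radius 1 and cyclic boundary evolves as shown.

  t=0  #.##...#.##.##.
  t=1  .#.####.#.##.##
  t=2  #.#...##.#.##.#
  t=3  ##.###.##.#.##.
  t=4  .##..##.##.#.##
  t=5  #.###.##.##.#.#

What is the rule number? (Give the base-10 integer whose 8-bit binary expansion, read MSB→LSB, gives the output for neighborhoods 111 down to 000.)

115

  [7] ### => .  t=1,i=4
  [6] ##. => #  t=0,i=3
  [5] #.# => #  t=0,i=1
  [4] #.. => #  t=0,i=4
  [3] .## => .  t=0,i=2
  [2] .#. => .  t=0,i=0
  [1] ..# => #  t=0,i=6
  [0] ... => #  t=0,i=5
  bits 01110011 = 115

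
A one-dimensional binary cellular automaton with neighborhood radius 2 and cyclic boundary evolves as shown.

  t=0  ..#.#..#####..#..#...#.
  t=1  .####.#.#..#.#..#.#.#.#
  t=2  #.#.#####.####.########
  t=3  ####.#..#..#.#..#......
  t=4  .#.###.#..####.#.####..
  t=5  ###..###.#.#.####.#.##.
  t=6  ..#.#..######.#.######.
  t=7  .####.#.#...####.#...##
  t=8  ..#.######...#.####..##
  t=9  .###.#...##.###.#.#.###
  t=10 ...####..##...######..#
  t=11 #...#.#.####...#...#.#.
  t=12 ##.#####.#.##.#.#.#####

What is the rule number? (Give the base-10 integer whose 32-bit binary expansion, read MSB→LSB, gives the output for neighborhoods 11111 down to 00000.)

897432933

  #####|.  b31=0 t=0,i=9
  ####.|.  b30=0 t=0,i=10
  ###.#|#  b29=1 t=1,i=4
  ###..|#  b28=1 t=0,i=11
  ##.##|.  b27=0 t=2,i=9
  ##.#.|#  b26=1 t=1,i=5
  ##..#|.  b25=0 t=0,i=12
  ##...|#  b24=1 t=4,i=21
  #.###|.  b23=0 t=1,i=1
  #.##.|#  b22=1 t=5,i=20
  #.#.#|#  b21=1 t=1,i=6
  #.#..|#  b20=1 t=0,i=4
  #..##|#  b19=1 t=0,i=6
  #..#.|#  b18=1 t=0,i=13
  #...#|.  b17=0 t=0,i=0
  #....|#  b16=1 t=3,i=18
  .####|#  b15=1 t=0,i=8
  .###.|.  b14=0 t=4,i=4
  .##.#|#  b13=1 t=5,i=21
  .##..|#  b12=1 t=8,i=22
  .#.##|#  b11=1 t=1,i=0
  .#.#.|#  b10=1 t=0,i=3
  .#..#|.  b9=0 t=0,i=5
  .#...|#  b8=1 t=0,i=18
  ..###|.  b7=0 t=0,i=7
  ..##.|#  b6=1 t=7,i=21
  ..#.#|#  b5=1 t=0,i=2
  ..#..|.  b4=0 t=0,i=14
  ...##|.  b3=0 t=3,i=22
  ...#.|#  b2=1 t=0,i=1
  ....#|.  b1=0 t=3,i=21
  .....|#  b0=1 t=3,i=19
  bits 00110101011111011011110101100101 = 897432933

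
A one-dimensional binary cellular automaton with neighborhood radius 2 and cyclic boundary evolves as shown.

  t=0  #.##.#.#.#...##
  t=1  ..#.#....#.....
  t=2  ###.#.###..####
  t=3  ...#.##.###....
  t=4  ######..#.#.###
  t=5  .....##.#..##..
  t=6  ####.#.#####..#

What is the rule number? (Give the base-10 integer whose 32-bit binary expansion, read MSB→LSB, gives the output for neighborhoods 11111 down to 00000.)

  nb #####: next=.  (t=2,i=0, bit31=0)
  nb ####.: next=.  (t=2,i=1, bit30=0)
  nb ###.#: next=.  (t=0,i=0, bit29=0)
  nb ###..: next=#  (t=2,i=8, bit28=1)
  nb ##.##: next=.  (t=0,i=1, bit27=0)
  nb ##.#.: next=#  (t=0,i=4, bit26=1)
  nb ##..#: next=#  (t=2,i=9, bit25=1)
  nb ##...: next=.  (t=3,i=11, bit24=0)
  nb #.###: next=#  (t=2,i=6, bit23=1)
  nb #.##.: next=#  (t=0,i=2, bit22=1)
  nb #.#.#: next=.  (t=0,i=5, bit21=0)
  nb #.#..: next=#  (t=0,i=9, bit20=1)
  nb #..##: next=#  (t=2,i=10, bit19=1)
  nb #..#.: next=.  (t=4,i=7, bit18=0)
  nb #...#: next=.  (t=0,i=11, bit17=0)
  nb #....: next=#  (t=1,i=6, bit16=1)
  nb .####: next=.  (t=2,i=12, bit15=0)
  nb .###.: next=.  (t=0,i=14, bit14=0)
  nb .##.#: next=.  (t=0,i=3, bit13=0)
  nb .##..: next=.  (t=5,i=12, bit12=0)
  nb .#.##: next=#  (t=2,i=5, bit11=1)
  nb .#.#.: next=.  (t=0,i=6, bit10=0)
  nb .#..#: next=#  (t=5,i=9, bit9=1)
  nb .#...: next=.  (t=0,i=10, bit8=0)
  nb ..###: next=.  (t=0,i=13, bit7=0)
  nb ..##.: next=#  (t=5,i=5, bit6=1)
  nb ..#.#: next=#  (t=1,i=2, bit5=1)
  nb ..#..: next=.  (t=1,i=9, bit4=0)
  nb ...##: next=.  (t=0,i=12, bit3=0)
  nb ...#.: next=#  (t=1,i=1, bit2=1)
  nb ....#: next=#  (t=1,i=0, bit1=1)
  nb .....: next=#  (t=1,i=12, bit0=1)
  bits 00010110110110010000101001100111 = 383322727

383322727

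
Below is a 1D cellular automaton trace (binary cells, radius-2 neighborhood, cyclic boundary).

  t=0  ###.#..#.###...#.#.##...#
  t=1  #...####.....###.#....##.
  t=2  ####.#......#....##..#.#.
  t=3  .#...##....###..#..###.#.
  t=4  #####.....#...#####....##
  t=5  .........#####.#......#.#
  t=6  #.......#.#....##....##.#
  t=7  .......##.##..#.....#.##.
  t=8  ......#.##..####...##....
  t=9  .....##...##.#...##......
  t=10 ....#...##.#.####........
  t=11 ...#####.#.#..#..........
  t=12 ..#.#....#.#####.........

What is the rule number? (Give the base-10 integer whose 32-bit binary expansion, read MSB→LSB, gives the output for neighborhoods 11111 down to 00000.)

171877180

  nb #####: next=.  (t=4,i=0, bit31=0)
  nb ####.: next=.  (t=0,i=1, bit30=0)
  nb ###.#: next=.  (t=0,i=2, bit29=0)
  nb ###..: next=.  (t=0,i=11, bit28=0)
  nb ##.##: next=#  (t=6,i=23, bit27=1)
  nb ##.#.: next=.  (t=0,i=3, bit26=0)
  nb ##..#: next=#  (t=2,i=19, bit25=1)
  nb ##...: next=.  (t=0,i=12, bit24=0)
  nb #.###: next=.  (t=0,i=9, bit23=0)
  nb #.##.: next=.  (t=0,i=19, bit22=0)
  nb #.#.#: next=#  (t=0,i=17, bit21=1)
  nb #.#..: next=#  (t=0,i=4, bit20=1)
  nb #..##: next=#  (t=3,i=18, bit19=1)
  nb #..#.: next=#  (t=0,i=6, bit18=1)
  nb #...#: next=#  (t=0,i=13, bit17=1)
  nb #....: next=.  (t=1,i=9, bit16=0)
  nb .####: next=#  (t=0,i=0, bit15=1)
  nb .###.: next=.  (t=0,i=10, bit14=0)
  nb .##.#: next=#  (t=1,i=23, bit13=1)
  nb .##..: next=.  (t=0,i=20, bit12=0)
  nb .#.##: next=.  (t=0,i=8, bit11=0)
  nb .#.#.: next=.  (t=0,i=16, bit10=0)
  nb .#..#: next=#  (t=0,i=5, bit9=1)
  nb .#...: next=#  (t=1,i=1, bit8=1)
  nb ..###: next=.  (t=0,i=24, bit7=0)
  nb ..##.: next=.  (t=1,i=22, bit6=0)
  nb ..#.#: next=#  (t=0,i=7, bit5=1)
  nb ..#..: next=#  (t=2,i=12, bit4=1)
  nb ...##: next=#  (t=0,i=23, bit3=1)
  nb ...#.: next=#  (t=0,i=14, bit2=1)
  nb ....#: next=.  (t=1,i=11, bit1=0)
  nb .....: next=.  (t=1,i=10, bit0=0)
  bits 00001010001111101010001100111100 = 171877180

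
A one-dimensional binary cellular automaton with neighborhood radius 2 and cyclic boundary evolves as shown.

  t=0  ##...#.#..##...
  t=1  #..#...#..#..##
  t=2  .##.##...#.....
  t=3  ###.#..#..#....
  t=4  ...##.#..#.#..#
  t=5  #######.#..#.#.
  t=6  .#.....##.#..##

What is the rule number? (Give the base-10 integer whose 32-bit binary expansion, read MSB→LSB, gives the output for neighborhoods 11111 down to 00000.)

108439880

  #####|.  b31=0 t=5,i=2
  ####.|.  b30=0 t=5,i=5
  ###.#|.  b29=0 t=3,i=2
  ###..|.  b28=0 t=1,i=0
  ##.##|.  b27=0 t=2,i=3
  ##.#.|#  b26=1 t=3,i=3
  ##..#|#  b25=1 t=1,i=1
  ##...|.  b24=0 t=0,i=2
  #.###|.  b23=0 t=5,i=0
  #.##.|#  b22=1 t=2,i=4
  #.#.#|#  b21=1 t=5,i=13
  #.#..|#  b20=1 t=0,i=7
  #..##|.  b19=0 t=0,i=9
  #..#.|#  b18=1 t=1,i=2
  #...#|#  b17=1 t=0,i=3
  #....|.  b16=0 t=2,i=11
  .####|#  b15=1 t=5,i=1
  .###.|.  b14=0 t=1,i=14
  .##.#|#  b13=1 t=2,i=2
  .##..|.  b12=0 t=0,i=1
  .#.##|#  b11=1 t=5,i=14
  .#.#.|.  b10=0 t=0,i=6
  .#..#|.  b9=0 t=0,i=8
  .#...|#  b8=1 t=1,i=4
  ..###|.  b7=0 t=1,i=13
  ..##.|#  b6=1 t=0,i=0
  ..#.#|.  b5=0 t=0,i=5
  ..#..|.  b4=0 t=1,i=3
  ...##|#  b3=1 t=0,i=14
  ...#.|.  b2=0 t=0,i=4
  ....#|.  b1=0 t=2,i=14
  .....|.  b0=0 t=2,i=12
  bits 00000110011101101010100101001000 = 108439880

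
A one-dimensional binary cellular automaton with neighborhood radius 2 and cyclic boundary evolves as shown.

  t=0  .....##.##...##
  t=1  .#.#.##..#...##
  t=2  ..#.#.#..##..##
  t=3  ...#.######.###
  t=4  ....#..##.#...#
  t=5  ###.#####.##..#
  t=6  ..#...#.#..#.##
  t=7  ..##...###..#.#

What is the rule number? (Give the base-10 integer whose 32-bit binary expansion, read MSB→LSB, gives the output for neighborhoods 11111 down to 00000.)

  ##### -> #   bit 31 = 1  t=3,i=7
  ####. -> .   bit 30 = 0  t=3,i=9
  ###.# -> #   bit 29 = 1  t=3,i=10
  ###.. -> #   bit 28 = 1  t=3,i=14
  ##.## -> .   bit 27 = 0  t=0,i=7
  ##.#. -> .   bit 26 = 0  t=1,i=0
  ##..# -> .   bit 25 = 0  t=1,i=7
  ##... -> .   bit 24 = 0  t=0,i=0
  #.### -> .   bit 23 = 0  t=3,i=5
  #.##. -> .   bit 22 = 0  t=0,i=8
  #.#.# -> .   bit 21 = 0  t=1,i=1
  #.#.. -> #   bit 20 = 1  t=2,i=6
  #..## -> #   bit 19 = 1  t=2,i=8
  #..#. -> .   bit 18 = 0  t=1,i=8
  #...# -> .   bit 17 = 0  t=0,i=11
  #.... -> #   bit 16 = 1  t=0,i=1
  .#### -> .   bit 15 = 0  t=3,i=6
  .###. -> .   bit 14 = 0  t=3,i=13
  .##.# -> #   bit 13 = 1  t=0,i=6
  .##.. -> #   bit 12 = 1  t=0,i=9
  .#.## -> #   bit 11 = 1  t=1,i=4
  .#.#. -> #   bit 10 = 1  t=1,i=2
  .#..# -> #   bit 9 = 1  t=2,i=7
  .#... -> #   bit 8 = 1  t=1,i=10
  ..### -> #   bit 7 = 1  t=5,i=14
  ..##. -> #   bit 6 = 1  t=0,i=5
  ..#.# -> .   bit 5 = 0  t=2,i=2
  ..#.. -> #   bit 4 = 1  t=1,i=9
  ...## -> .   bit 3 = 0  t=0,i=4
  ...#. -> .   bit 2 = 0  t=3,i=2
  ....# -> #   bit 1 = 1  t=0,i=3
  ..... -> .   bit 0 = 0  t=0,i=2
  bits 10110000000110010011111111010010 = 2954444754

2954444754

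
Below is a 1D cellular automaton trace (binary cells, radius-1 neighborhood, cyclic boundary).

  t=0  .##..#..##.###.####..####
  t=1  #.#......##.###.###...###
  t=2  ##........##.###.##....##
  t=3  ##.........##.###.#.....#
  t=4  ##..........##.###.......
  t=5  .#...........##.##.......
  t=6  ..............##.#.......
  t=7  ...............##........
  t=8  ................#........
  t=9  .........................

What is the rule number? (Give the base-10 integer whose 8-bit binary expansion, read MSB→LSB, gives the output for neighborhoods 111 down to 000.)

  [7] ### => #  t=0,i=12
  [6] ##. => #  t=0,i=2
  [5] #.# => #  t=0,i=0
  [4] #.. => .  t=0,i=3
  [3] .## => .  t=0,i=1
  [2] .#. => .  t=0,i=5
  [1] ..# => .  t=0,i=4
  [0] ... => .  t=1,i=4
  bits 11100000 = 224

224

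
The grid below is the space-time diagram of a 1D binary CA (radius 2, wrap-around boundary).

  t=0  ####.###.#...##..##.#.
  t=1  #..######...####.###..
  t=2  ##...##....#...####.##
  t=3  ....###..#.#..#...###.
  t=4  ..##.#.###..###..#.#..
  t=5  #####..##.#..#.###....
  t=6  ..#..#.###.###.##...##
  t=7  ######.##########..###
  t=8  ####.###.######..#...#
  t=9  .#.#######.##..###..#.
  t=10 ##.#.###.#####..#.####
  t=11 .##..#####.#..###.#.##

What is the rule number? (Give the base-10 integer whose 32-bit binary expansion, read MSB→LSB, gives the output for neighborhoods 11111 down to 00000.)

  ##### -> #   bit 31 = 1  t=1,i=5
  ####. -> .   bit 30 = 0  t=0,i=2
  ###.# -> #   bit 29 = 1  t=0,i=3
  ###.. -> .   bit 28 = 0  t=1,i=8
  ##.## -> #   bit 27 = 1  t=0,i=4
  ##.#. -> #   bit 26 = 1  t=0,i=8
  ##..# -> #   bit 25 = 1  t=0,i=15
  ##... -> .   bit 24 = 0  t=1,i=9
  #.### -> #   bit 23 = 1  t=0,i=0
  #.##. -> #   bit 22 = 1  t=6,i=15
  #.#.# -> .   bit 21 = 0  t=0,i=20
  #.#.. -> .   bit 20 = 0  t=0,i=9
  #..## -> .   bit 19 = 0  t=0,i=16
  #..#. -> #   bit 18 = 1  t=1,i=21
  #...# -> .   bit 17 = 0  t=0,i=11
  #.... -> .   bit 16 = 0  t=2,i=8
  .#### -> .   bit 15 = 0  t=0,i=1
  .###. -> #   bit 14 = 1  t=0,i=6
  .##.# -> #   bit 13 = 1  t=0,i=18
  .##.. -> #   bit 12 = 1  t=0,i=14
  .#.## -> .   bit 11 = 0  t=0,i=21
  .#.#. -> .   bit 10 = 0  t=3,i=10
  .#..# -> #   bit 9 = 1  t=1,i=1
  .#... -> .   bit 8 = 0  t=0,i=10
  ..### -> .   bit 7 = 0  t=1,i=3
  ..##. -> #   bit 6 = 1  t=0,i=13
  ..#.# -> #   bit 5 = 1  t=3,i=9
  ..#.. -> #   bit 4 = 1  t=1,i=0
  ...## -> #   bit 3 = 1  t=0,i=12
  ...#. -> .   bit 2 = 0  t=2,i=10
  ....# -> #   bit 1 = 1  t=2,i=9
  ..... -> .   bit 0 = 0  t=3,i=1
  bits 10101110110001000111001001111010 = 2932109946

2932109946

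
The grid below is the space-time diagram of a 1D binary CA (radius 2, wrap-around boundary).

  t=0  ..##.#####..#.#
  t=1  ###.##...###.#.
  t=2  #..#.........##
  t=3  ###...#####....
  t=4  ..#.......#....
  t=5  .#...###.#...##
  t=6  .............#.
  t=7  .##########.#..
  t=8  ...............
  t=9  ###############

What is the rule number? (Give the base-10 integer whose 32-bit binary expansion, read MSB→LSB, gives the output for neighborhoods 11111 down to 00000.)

  nb #####: next=.  (t=0,i=7, bit31=0)
  nb ####.: next=.  (t=0,i=8, bit30=0)
  nb ###.#: next=.  (t=1,i=2, bit29=0)
  nb ###..: next=#  (t=0,i=9, bit28=1)
  nb ##.##: next=#  (t=0,i=4, bit27=1)
  nb ##.#.: next=.  (t=1,i=12, bit26=0)
  nb ##..#: next=#  (t=0,i=10, bit25=1)
  nb ##...: next=.  (t=1,i=6, bit24=0)
  nb #.###: next=#  (t=0,i=5, bit23=1)
  nb #.##.: next=.  (t=1,i=4, bit22=0)
  nb #.#.#: next=#  (t=1,i=13, bit21=1)
  nb #.#..: next=.  (t=0,i=14, bit20=0)
  nb #..##: next=#  (t=0,i=1, bit19=1)
  nb #..#.: next=#  (t=0,i=11, bit18=1)
  nb #...#: next=.  (t=1,i=7, bit17=0)
  nb #....: next=.  (t=2,i=5, bit16=0)
  nb .####: next=.  (t=0,i=6, bit15=0)
  nb .###.: next=.  (t=1,i=1, bit14=0)
  nb .##.#: next=.  (t=0,i=3, bit13=0)
  nb .##..: next=.  (t=1,i=5, bit12=0)
  nb .#.##: next=#  (t=1,i=14, bit11=1)
  nb .#.#.: next=#  (t=0,i=13, bit10=1)
  nb .#..#: next=#  (t=0,i=0, bit9=1)
  nb .#...: next=.  (t=2,i=4, bit8=0)
  nb ..###: next=.  (t=1,i=9, bit7=0)
  nb ..##.: next=#  (t=0,i=2, bit6=1)
  nb ..#.#: next=.  (t=0,i=12, bit5=0)
  nb ..#..: next=.  (t=2,i=3, bit4=0)
  nb ...##: next=.  (t=1,i=8, bit3=0)
  nb ...#.: next=#  (t=4,i=1, bit2=1)
  nb ....#: next=.  (t=2,i=11, bit1=0)
  nb .....: next=#  (t=2,i=6, bit0=1)
  bits 00011010101011000000111001000101 = 447483461

447483461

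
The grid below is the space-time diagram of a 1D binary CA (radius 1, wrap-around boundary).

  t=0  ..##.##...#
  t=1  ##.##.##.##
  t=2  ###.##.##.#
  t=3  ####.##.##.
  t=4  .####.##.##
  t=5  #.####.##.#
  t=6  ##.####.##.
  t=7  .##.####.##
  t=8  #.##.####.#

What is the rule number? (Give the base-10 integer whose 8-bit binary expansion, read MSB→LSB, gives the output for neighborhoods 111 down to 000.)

  ###|#  b7=1 t=1,i=0
  ##.|#  b6=1 t=0,i=3
  #.#|#  b5=1 t=0,i=4
  #..|#  b4=1 t=0,i=0
  .##|.  b3=0 t=0,i=2
  .#.|#  b2=1 t=0,i=10
  ..#|#  b1=1 t=0,i=1
  ...|.  b0=0 t=0,i=8
  bits 11110110 = 246

246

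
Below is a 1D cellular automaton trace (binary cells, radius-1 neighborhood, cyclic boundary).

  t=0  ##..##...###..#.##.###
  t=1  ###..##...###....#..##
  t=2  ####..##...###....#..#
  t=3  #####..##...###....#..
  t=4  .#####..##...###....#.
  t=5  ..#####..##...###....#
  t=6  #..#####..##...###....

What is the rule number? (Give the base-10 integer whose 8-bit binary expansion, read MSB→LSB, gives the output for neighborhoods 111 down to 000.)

208

  ###|#  b7=1 t=0,i=0
  ##.|#  b6=1 t=0,i=1
  #.#|.  b5=0 t=0,i=15
  #..|#  b4=1 t=0,i=2
  .##|.  b3=0 t=0,i=4
  .#.|.  b2=0 t=0,i=14
  ..#|.  b1=0 t=0,i=3
  ...|.  b0=0 t=0,i=7
  bits 11010000 = 208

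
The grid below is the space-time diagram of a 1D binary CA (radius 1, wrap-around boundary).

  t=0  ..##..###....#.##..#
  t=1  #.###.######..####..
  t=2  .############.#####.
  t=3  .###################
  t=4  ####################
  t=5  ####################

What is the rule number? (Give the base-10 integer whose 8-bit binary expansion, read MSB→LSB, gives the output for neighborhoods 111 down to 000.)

249

  nb ###: next=#  (t=0,i=7, bit7=1)
  nb ##.: next=#  (t=0,i=3, bit6=1)
  nb #.#: next=#  (t=0,i=14, bit5=1)
  nb #..: next=#  (t=0,i=0, bit4=1)
  nb .##: next=#  (t=0,i=2, bit3=1)
  nb .#.: next=.  (t=0,i=13, bit2=0)
  nb ..#: next=.  (t=0,i=1, bit1=0)
  nb ...: next=#  (t=0,i=10, bit0=1)
  bits 11111001 = 249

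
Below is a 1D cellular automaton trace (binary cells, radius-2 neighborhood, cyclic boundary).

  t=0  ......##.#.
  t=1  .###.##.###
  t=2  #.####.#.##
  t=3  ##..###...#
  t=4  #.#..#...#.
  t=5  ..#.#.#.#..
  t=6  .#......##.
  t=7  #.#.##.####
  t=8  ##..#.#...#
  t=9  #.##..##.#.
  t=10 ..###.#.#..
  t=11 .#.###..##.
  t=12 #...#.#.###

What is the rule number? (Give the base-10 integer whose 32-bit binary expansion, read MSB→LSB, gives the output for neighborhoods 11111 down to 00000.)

  #####|.  b31=0 t=7,i=9
  ####.|#  b30=1 t=2,i=4
  ###.#|#  b29=1 t=1,i=3
  ###..|.  b28=0 t=3,i=1
  ##.##|#  b27=1 t=1,i=0
  ##.#.|#  b26=1 t=0,i=8
  ##..#|#  b25=1 t=3,i=2
  ##...|.  b24=0 t=3,i=7
  #.###|.  b23=0 t=1,i=1
  #.##.|#  b22=1 t=1,i=5
  #.#.#|.  b21=0 t=2,i=7
  #.#..|#  b20=1 t=0,i=9
  #..##|.  b19=0 t=3,i=3
  #..#.|#  b18=1 t=4,i=4
  #...#|.  b17=0 t=3,i=8
  #....|.  b16=0 t=0,i=0
  .####|.  b15=0 t=2,i=3
  .###.|#  b14=1 t=1,i=2
  .##.#|.  b13=0 t=0,i=7
  .##..|#  b12=1 t=6,i=9
  .#.##|.  b11=0 t=2,i=8
  .#.#.|.  b10=0 t=4,i=1
  .#..#|.  b9=0 t=4,i=3
  .#...|#  b8=1 t=0,i=10
  ..###|.  b7=0 t=3,i=4
  ..##.|#  b6=1 t=0,i=6
  ..#.#|.  b5=0 t=4,i=9
  ..#..|.  b4=0 t=4,i=5
  ...##|#  b3=1 t=0,i=5
  ...#.|#  b2=1 t=4,i=8
  ....#|.  b1=0 t=0,i=4
  .....|#  b0=1 t=0,i=1
  bits 01101110010101000101000101001101 = 1851019597

1851019597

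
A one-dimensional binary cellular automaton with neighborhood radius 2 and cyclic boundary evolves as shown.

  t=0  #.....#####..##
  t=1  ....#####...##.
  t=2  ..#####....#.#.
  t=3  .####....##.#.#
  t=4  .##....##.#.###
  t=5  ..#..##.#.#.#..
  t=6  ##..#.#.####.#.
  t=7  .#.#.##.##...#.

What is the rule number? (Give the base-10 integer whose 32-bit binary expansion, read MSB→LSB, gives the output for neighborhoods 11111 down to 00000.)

2158802318

  ##### -> #   bit 31 = 1  t=0,i=8
  ####. -> .   bit 30 = 0  t=0,i=9
  ###.# -> .   bit 29 = 0  t=4,i=14
  ###.. -> .   bit 28 = 0  t=0,i=0
  ##.## -> .   bit 27 = 0  t=4,i=0
  ##.#. -> .   bit 26 = 0  t=3,i=11
  ##..# -> .   bit 25 = 0  t=0,i=11
  ##... -> .   bit 24 = 0  t=0,i=1
  #.### -> #   bit 23 = 1  t=3,i=1
  #.##. -> .   bit 22 = 0  t=4,i=1
  #.#.# -> #   bit 21 = 1  t=3,i=12
  #.#.. -> .   bit 20 = 0  t=2,i=13
  #..## -> #   bit 19 = 1  t=0,i=12
  #..#. -> #   bit 18 = 1  t=6,i=3
  #...# -> .   bit 17 = 0  t=1,i=10
  #.... -> .   bit 16 = 0  t=0,i=2
  .#### -> #   bit 15 = 1  t=0,i=7
  .###. -> .   bit 14 = 0  t=0,i=14
  .##.# -> #   bit 13 = 1  t=3,i=10
  .##.. -> #   bit 12 = 1  t=1,i=13
  .#.## -> .   bit 11 = 0  t=3,i=0
  .#.#. -> #   bit 10 = 1  t=2,i=12
  .#..# -> .   bit 9 = 0  t=5,i=3
  .#... -> #   bit 8 = 1  t=2,i=14
  ..### -> #   bit 7 = 1  t=0,i=6
  ..##. -> .   bit 6 = 0  t=1,i=12
  ..#.# -> .   bit 5 = 0  t=2,i=11
  ..#.. -> .   bit 4 = 0  t=5,i=2
  ...## -> #   bit 3 = 1  t=0,i=5
  ...#. -> #   bit 2 = 1  t=2,i=10
  ....# -> #   bit 1 = 1  t=0,i=4
  ..... -> .   bit 0 = 0  t=0,i=3
  bits 10000000101011001011010110001110 = 2158802318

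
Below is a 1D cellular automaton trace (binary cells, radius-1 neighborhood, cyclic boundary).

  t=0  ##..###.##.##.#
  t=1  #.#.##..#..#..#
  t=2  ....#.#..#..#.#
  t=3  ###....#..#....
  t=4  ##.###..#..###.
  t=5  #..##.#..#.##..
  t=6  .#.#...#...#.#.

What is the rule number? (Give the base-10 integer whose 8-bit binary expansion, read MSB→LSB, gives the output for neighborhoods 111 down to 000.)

  nb ###: next=#  (t=0,i=0, bit7=1)
  nb ##.: next=.  (t=0,i=1, bit6=0)
  nb #.#: next=.  (t=0,i=7, bit5=0)
  nb #..: next=#  (t=0,i=2, bit4=1)
  nb .##: next=#  (t=0,i=4, bit3=1)
  nb .#.: next=.  (t=1,i=2, bit2=0)
  nb ..#: next=.  (t=0,i=3, bit1=0)
  nb ...: next=#  (t=2,i=1, bit0=1)
  bits 10011001 = 153

153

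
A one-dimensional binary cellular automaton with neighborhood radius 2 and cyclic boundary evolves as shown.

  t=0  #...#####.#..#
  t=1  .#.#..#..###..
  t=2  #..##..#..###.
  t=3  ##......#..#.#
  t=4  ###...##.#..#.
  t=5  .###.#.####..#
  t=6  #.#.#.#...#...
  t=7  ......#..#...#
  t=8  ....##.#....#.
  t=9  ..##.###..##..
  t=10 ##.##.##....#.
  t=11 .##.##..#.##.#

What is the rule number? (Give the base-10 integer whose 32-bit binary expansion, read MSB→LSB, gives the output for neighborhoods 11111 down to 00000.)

2635098638

  nb #####: next=#  (t=0,i=6, bit31=1)
  nb ####.: next=.  (t=0,i=7, bit30=0)
  nb ###.#: next=.  (t=0,i=8, bit29=0)
  nb ###..: next=#  (t=1,i=11, bit28=1)
  nb ##.##: next=#  (t=9,i=4, bit27=1)
  nb ##.#.: next=#  (t=0,i=9, bit26=1)
  nb ##..#: next=.  (t=2,i=5, bit25=0)
  nb ##...: next=#  (t=0,i=1, bit24=1)
  nb #.###: next=.  (t=3,i=13, bit23=0)
  nb #.##.: next=.  (t=10,i=0, bit22=0)
  nb #.#.#: next=.  (t=5,i=5, bit21=0)
  nb #.#..: next=#  (t=0,i=10, bit20=1)
  nb #..##: next=.  (t=0,i=12, bit19=0)
  nb #..#.: next=.  (t=1,i=5, bit18=0)
  nb #...#: next=.  (t=0,i=2, bit17=0)
  nb #....: next=.  (t=3,i=3, bit16=0)
  nb .####: next=.  (t=0,i=5, bit15=0)
  nb .###.: next=#  (t=1,i=10, bit14=1)
  nb .##.#: next=#  (t=4,i=7, bit13=1)
  nb .##..: next=.  (t=0,i=0, bit12=0)
  nb .#.##: next=#  (t=3,i=12, bit11=1)
  nb .#.#.: next=.  (t=1,i=2, bit10=0)
  nb .#..#: next=#  (t=0,i=11, bit9=1)
  nb .#...: next=.  (t=6,i=7, bit8=0)
  nb ..###: next=.  (t=0,i=4, bit7=0)
  nb ..##.: next=.  (t=0,i=13, bit6=0)
  nb ..#.#: next=.  (t=1,i=1, bit5=0)
  nb ..#..: next=.  (t=1,i=6, bit4=0)
  nb ...##: next=#  (t=0,i=3, bit3=1)
  nb ...#.: next=#  (t=1,i=0, bit2=1)
  nb ....#: next=#  (t=3,i=6, bit1=1)
  nb .....: next=.  (t=3,i=4, bit0=0)
  bits 10011101000100000110101000001110 = 2635098638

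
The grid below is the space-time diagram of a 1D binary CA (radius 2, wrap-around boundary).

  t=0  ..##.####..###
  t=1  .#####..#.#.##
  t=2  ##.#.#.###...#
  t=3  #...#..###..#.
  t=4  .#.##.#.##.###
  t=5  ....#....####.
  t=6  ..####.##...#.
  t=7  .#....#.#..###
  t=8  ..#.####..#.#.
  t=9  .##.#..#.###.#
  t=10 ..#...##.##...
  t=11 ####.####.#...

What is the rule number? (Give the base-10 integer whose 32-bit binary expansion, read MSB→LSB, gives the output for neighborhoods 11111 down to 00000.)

  ##### -> #   bit 31 = 1  t=1,i=3
  ####. -> .   bit 30 = 0  t=0,i=7
  ###.# -> .   bit 29 = 0  t=2,i=1
  ###.. -> #   bit 28 = 1  t=0,i=8
  ##.## -> #   bit 27 = 1  t=0,i=4
  ##.#. -> .   bit 26 = 0  t=2,i=2
  ##..# -> .   bit 25 = 0  t=0,i=0
  ##... -> .   bit 24 = 0  t=2,i=10
  #.### -> #   bit 23 = 1  t=0,i=5
  #.##. -> .   bit 22 = 0  t=1,i=12
  #.#.# -> .   bit 21 = 0  t=1,i=10
  #.#.. -> .   bit 20 = 0  t=3,i=0
  #..## -> #   bit 19 = 1  t=0,i=1
  #..#. -> #   bit 18 = 1  t=1,i=7
  #...# -> .   bit 17 = 0  t=2,i=11
  #.... -> .   bit 16 = 0  t=5,i=0
  .#### -> .   bit 15 = 0  t=0,i=6
  .###. -> #   bit 14 = 1  t=0,i=12
  .##.# -> #   bit 13 = 1  t=0,i=3
  .##.. -> #   bit 12 = 1  t=6,i=8
  .#.## -> .   bit 11 = 0  t=1,i=11
  .#.#. -> #   bit 10 = 1  t=1,i=9
  .#..# -> .   bit 9 = 0  t=3,i=5
  .#... -> #   bit 8 = 1  t=3,i=1
  ..### -> .   bit 7 = 0  t=0,i=11
  ..##. -> #   bit 6 = 1  t=0,i=2
  ..#.# -> #   bit 5 = 1  t=1,i=8
  ..#.. -> #   bit 4 = 1  t=3,i=4
  ...## -> #   bit 3 = 1  t=2,i=12
  ...#. -> #   bit 2 = 1  t=3,i=3
  ....# -> #   bit 1 = 1  t=5,i=2
  ..... -> .   bit 0 = 0  t=5,i=1
  bits 10011000100011000111010101111110 = 2559341950

2559341950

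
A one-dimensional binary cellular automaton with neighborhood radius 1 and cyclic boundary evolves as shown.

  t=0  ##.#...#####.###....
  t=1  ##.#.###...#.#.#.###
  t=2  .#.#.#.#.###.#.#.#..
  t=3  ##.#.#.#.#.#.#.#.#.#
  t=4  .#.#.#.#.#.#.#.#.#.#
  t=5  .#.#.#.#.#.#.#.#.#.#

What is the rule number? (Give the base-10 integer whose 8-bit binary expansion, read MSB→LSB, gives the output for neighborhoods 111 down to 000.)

79

  ### -> .   bit 7 = 0  t=0,i=8
  ##. -> #   bit 6 = 1  t=0,i=1
  #.# -> .   bit 5 = 0  t=0,i=2
  #.. -> .   bit 4 = 0  t=0,i=4
  .## -> #   bit 3 = 1  t=0,i=0
  .#. -> #   bit 2 = 1  t=0,i=3
  ..# -> #   bit 1 = 1  t=0,i=6
  ... -> #   bit 0 = 1  t=0,i=5
  bits 01001111 = 79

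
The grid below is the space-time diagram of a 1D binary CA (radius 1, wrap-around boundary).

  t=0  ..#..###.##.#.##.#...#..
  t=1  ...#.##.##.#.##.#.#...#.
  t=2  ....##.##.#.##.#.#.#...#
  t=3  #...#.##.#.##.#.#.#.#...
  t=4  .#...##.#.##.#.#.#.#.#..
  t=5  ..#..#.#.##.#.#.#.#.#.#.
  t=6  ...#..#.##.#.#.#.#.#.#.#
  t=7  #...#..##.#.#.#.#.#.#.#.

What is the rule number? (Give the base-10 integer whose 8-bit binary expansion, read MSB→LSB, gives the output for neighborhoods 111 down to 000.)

184

  ###|#  b7=1 t=0,i=6
  ##.|.  b6=0 t=0,i=7
  #.#|#  b5=1 t=0,i=8
  #..|#  b4=1 t=0,i=3
  .##|#  b3=1 t=0,i=5
  .#.|.  b2=0 t=0,i=2
  ..#|.  b1=0 t=0,i=1
  ...|.  b0=0 t=0,i=0
  bits 10111000 = 184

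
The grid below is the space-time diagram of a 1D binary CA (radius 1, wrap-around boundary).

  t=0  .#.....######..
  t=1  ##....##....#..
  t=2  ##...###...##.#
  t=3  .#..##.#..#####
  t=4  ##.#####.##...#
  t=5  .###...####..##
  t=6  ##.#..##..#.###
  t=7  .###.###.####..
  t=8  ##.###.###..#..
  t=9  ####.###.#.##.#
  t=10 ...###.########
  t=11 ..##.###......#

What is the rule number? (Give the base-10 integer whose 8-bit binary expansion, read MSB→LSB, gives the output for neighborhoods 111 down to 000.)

110

  nb ###: next=.  (t=0,i=8, bit7=0)
  nb ##.: next=#  (t=0,i=12, bit6=1)
  nb #.#: next=#  (t=2,i=13, bit5=1)
  nb #..: next=.  (t=0,i=2, bit4=0)
  nb .##: next=#  (t=0,i=7, bit3=1)
  nb .#.: next=#  (t=0,i=1, bit2=1)
  nb ..#: next=#  (t=0,i=0, bit1=1)
  nb ...: next=.  (t=0,i=3, bit0=0)
  bits 01101110 = 110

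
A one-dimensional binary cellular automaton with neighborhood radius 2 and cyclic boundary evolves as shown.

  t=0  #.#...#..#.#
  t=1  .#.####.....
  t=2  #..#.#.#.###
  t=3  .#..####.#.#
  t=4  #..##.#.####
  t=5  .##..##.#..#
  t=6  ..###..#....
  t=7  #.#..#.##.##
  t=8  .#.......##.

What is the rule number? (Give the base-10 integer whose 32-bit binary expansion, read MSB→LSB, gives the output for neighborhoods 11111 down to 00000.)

  #####|.  b31=0 t=4,i=10
  ####.|#  b30=1 t=1,i=5
  ###.#|.  b29=0 t=3,i=7
  ###..|.  b28=0 t=1,i=6
  ##.##|#  b27=1 t=7,i=9
  ##.#.|#  b26=1 t=0,i=1
  ##..#|#  b25=1 t=2,i=1
  ##...|#  b24=1 t=1,i=7
  #.###|#  b23=1 t=1,i=3
  #.##.|.  b22=0 t=0,i=11
  #.#.#|#  b21=1 t=2,i=5
  #.#..|.  b20=0 t=0,i=2
  #..##|#  b19=1 t=3,i=3
  #..#.|.  b18=0 t=0,i=8
  #...#|#  b17=1 t=0,i=4
  #....|.  b16=0 t=1,i=8
  .####|.  b15=0 t=1,i=4
  .###.|.  b14=0 t=6,i=3
  .##.#|.  b13=0 t=0,i=0
  .##..|#  b12=1 t=5,i=2
  .#.##|.  b11=0 t=0,i=10
  .#.#.|#  b10=1 t=2,i=4
  .#..#|.  b9=0 t=0,i=7
  .#...|#  b8=1 t=0,i=3
  ..###|#  b7=1 t=3,i=4
  ..##.|.  b6=0 t=4,i=3
  ..#.#|.  b5=0 t=0,i=9
  ..#..|#  b4=1 t=0,i=6
  ...##|.  b3=0 t=6,i=1
  ...#.|#  b2=1 t=0,i=5
  ....#|#  b1=1 t=1,i=11
  .....|#  b0=1 t=1,i=9
  bits 01001111101010100001010110010111 = 1336546711

1336546711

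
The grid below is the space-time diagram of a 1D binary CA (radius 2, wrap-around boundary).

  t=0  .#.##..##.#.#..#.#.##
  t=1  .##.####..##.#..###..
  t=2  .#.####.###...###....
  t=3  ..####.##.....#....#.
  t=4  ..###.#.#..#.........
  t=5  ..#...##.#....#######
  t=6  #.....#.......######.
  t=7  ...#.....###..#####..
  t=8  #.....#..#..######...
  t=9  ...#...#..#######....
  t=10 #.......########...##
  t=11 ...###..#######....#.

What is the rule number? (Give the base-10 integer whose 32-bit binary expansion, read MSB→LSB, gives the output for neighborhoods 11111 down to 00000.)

3400048321

  nb #####: next=#  (t=5,i=16, bit31=1)
  nb ####.: next=#  (t=1,i=6, bit30=1)
  nb ###.#: next=.  (t=2,i=6, bit29=0)
  nb ###..: next=.  (t=1,i=7, bit28=0)
  nb ##.##: next=#  (t=1,i=3, bit27=1)
  nb ##.#.: next=.  (t=0,i=0, bit26=0)
  nb ##..#: next=#  (t=0,i=5, bit25=1)
  nb ##...: next=.  (t=1,i=19, bit24=0)
  nb #.###: next=#  (t=1,i=4, bit23=1)
  nb #.##.: next=.  (t=0,i=3, bit22=0)
  nb #.#.#: next=#  (t=0,i=1, bit21=1)
  nb #.#..: next=.  (t=0,i=12, bit20=0)
  nb #..##: next=#  (t=0,i=6, bit19=1)
  nb #..#.: next=.  (t=0,i=14, bit18=0)
  nb #...#: next=.  (t=1,i=20, bit17=0)
  nb #....: next=.  (t=2,i=18, bit16=0)
  nb .####: next=#  (t=1,i=5, bit15=1)
  nb .###.: next=.  (t=1,i=17, bit14=0)
  nb .##.#: next=.  (t=0,i=8, bit13=0)
  nb .##..: next=#  (t=0,i=4, bit12=1)
  nb .#.##: next=#  (t=0,i=2, bit11=1)
  nb .#.#.: next=#  (t=0,i=11, bit10=1)
  nb .#..#: next=#  (t=0,i=13, bit9=1)
  nb .#...: next=.  (t=3,i=15, bit8=0)
  nb ..###: next=#  (t=1,i=16, bit7=1)
  nb ..##.: next=#  (t=0,i=7, bit6=1)
  nb ..#.#: next=.  (t=0,i=15, bit5=0)
  nb ..#..: next=.  (t=3,i=14, bit4=0)
  nb ...##: next=.  (t=1,i=0, bit3=0)
  nb ...#.: next=.  (t=2,i=0, bit2=0)
  nb ....#: next=.  (t=2,i=20, bit1=0)
  nb .....: next=#  (t=2,i=19, bit0=1)
  bits 11001010101010001001111011000001 = 3400048321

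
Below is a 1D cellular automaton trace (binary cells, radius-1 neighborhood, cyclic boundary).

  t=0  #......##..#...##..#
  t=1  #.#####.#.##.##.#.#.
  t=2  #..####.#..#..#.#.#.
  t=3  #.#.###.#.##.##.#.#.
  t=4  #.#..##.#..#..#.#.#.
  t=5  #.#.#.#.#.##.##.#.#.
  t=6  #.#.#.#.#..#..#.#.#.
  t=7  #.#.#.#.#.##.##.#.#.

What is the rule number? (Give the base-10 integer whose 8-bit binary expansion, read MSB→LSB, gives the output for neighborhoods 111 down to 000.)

  nb ###: next=#  (t=1,i=3, bit7=1)
  nb ##.: next=#  (t=0,i=0, bit6=1)
  nb #.#: next=.  (t=1,i=1, bit5=0)
  nb #..: next=.  (t=0,i=1, bit4=0)
  nb .##: next=.  (t=0,i=7, bit3=0)
  nb .#.: next=#  (t=0,i=11, bit2=1)
  nb ..#: next=#  (t=0,i=6, bit1=1)
  nb ...: next=#  (t=0,i=2, bit0=1)
  bits 11000111 = 199

199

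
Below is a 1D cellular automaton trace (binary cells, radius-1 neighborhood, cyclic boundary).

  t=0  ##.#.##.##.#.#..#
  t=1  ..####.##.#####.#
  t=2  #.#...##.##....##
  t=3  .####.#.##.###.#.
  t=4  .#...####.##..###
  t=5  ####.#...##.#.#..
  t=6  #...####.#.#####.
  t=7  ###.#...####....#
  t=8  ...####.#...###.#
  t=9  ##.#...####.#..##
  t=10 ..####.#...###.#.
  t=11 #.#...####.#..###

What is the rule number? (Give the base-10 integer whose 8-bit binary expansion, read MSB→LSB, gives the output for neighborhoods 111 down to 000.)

  ### -> .   bit 7 = 0  t=0,i=0
  ##. -> .   bit 6 = 0  t=0,i=1
  #.# -> #   bit 5 = 1  t=0,i=2
  #.. -> #   bit 4 = 1  t=0,i=14
  .## -> #   bit 3 = 1  t=0,i=5
  .#. -> #   bit 2 = 1  t=0,i=3
  ..# -> .   bit 1 = 0  t=0,i=15
  ... -> #   bit 0 = 1  t=2,i=4
  bits 00111101 = 61

61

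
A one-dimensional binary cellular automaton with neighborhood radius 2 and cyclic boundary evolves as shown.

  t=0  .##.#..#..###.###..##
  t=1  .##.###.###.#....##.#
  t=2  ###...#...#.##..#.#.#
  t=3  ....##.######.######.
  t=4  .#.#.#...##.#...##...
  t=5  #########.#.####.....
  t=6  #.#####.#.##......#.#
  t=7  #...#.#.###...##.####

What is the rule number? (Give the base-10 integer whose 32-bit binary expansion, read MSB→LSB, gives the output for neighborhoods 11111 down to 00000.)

  [31] ##### => #  t=3,i=9
  [30] ####. => .  t=2,i=1
  [29] ###.# => #  t=0,i=12
  [28] ###.. => .  t=0,i=16
  [27] ##.## => .  t=0,i=0
  [26] ##.#. => .  t=0,i=3
  [25] ##..# => #  t=0,i=17
  [24] ##... => .  t=2,i=3
  [23] #.### => .  t=0,i=14
  [22] #.##. => #  t=0,i=1
  [21] #.#.# => #  t=1,i=20
  [20] #.#.. => #  t=0,i=4
  [19] #..## => #  t=0,i=9
  [18] #..#. => #  t=0,i=6
  [17] #...# => #  t=2,i=4
  [16] #.... => .  t=1,i=14
  [15] .#### => .  t=2,i=0
  [14] .###. => .  t=0,i=11
  [13] .##.# => #  t=0,i=2
  [12] .##.. => .  t=2,i=13
  [11] .#.## => #  t=1,i=0
  [10] .#.#. => #  t=2,i=17
  [9] .#..# => #  t=0,i=5
  [8] .#... => #  t=1,i=13
  [7] ..### => #  t=0,i=10
  [6] ..##. => .  t=0,i=19
  [5] ..#.# => #  t=2,i=10
  [4] ..#.. => .  t=0,i=7
  [3] ...## => #  t=1,i=16
  [2] ...#. => #  t=2,i=5
  [1] ....# => .  t=1,i=15
  [0] ..... => #  t=3,i=1
  bits 10100010011111100010111110101101 = 2726178733

2726178733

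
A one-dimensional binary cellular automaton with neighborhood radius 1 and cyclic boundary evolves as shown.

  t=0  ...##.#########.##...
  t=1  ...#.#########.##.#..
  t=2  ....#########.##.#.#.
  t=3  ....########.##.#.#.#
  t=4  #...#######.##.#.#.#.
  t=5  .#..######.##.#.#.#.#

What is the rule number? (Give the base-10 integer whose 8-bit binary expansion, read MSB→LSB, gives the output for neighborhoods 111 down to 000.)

184

  nb ###: next=#  (t=0,i=7, bit7=1)
  nb ##.: next=.  (t=0,i=4, bit6=0)
  nb #.#: next=#  (t=0,i=5, bit5=1)
  nb #..: next=#  (t=0,i=18, bit4=1)
  nb .##: next=#  (t=0,i=3, bit3=1)
  nb .#.: next=.  (t=1,i=3, bit2=0)
  nb ..#: next=.  (t=0,i=2, bit1=0)
  nb ...: next=.  (t=0,i=0, bit0=0)
  bits 10111000 = 184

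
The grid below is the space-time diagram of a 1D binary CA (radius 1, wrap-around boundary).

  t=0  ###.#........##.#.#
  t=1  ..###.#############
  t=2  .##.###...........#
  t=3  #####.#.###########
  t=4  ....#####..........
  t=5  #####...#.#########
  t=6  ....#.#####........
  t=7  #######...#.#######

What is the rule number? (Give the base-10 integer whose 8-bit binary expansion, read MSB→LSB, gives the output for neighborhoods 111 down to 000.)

  [7] ### => .  t=0,i=0
  [6] ##. => #  t=0,i=2
  [5] #.# => #  t=0,i=3
  [4] #.. => .  t=0,i=5
  [3] .## => #  t=0,i=13
  [2] .#. => #  t=0,i=4
  [1] ..# => #  t=0,i=12
  [0] ... => #  t=0,i=6
  bits 01101111 = 111

111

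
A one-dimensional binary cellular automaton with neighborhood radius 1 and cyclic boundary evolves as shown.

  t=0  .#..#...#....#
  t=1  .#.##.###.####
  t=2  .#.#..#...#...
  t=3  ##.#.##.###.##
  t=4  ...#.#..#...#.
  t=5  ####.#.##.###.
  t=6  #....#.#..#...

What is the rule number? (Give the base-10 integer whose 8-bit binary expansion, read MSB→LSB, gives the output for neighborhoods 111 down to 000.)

15

  ###|.  b7=0 t=1,i=7
  ##.|.  b6=0 t=1,i=4
  #.#|.  b5=0 t=0,i=0
  #..|.  b4=0 t=0,i=2
  .##|#  b3=1 t=1,i=3
  .#.|#  b2=1 t=0,i=1
  ..#|#  b1=1 t=0,i=3
  ...|#  b0=1 t=0,i=6
  bits 00001111 = 15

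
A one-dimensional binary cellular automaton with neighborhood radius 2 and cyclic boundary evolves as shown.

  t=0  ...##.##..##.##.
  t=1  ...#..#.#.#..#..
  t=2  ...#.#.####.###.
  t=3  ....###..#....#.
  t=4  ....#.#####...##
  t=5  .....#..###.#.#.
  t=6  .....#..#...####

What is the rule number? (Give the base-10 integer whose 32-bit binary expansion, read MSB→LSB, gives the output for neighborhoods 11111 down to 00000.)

3530952144

  nb #####: next=#  (t=4,i=8, bit31=1)
  nb ####.: next=#  (t=2,i=9, bit30=1)
  nb ###.#: next=.  (t=2,i=10, bit29=0)
  nb ###..: next=#  (t=2,i=14, bit28=1)
  nb ##.##: next=.  (t=0,i=5, bit27=0)
  nb ##.#.: next=.  (t=5,i=11, bit26=0)
  nb ##..#: next=#  (t=0,i=8, bit25=1)
  nb ##...: next=.  (t=0,i=15, bit24=0)
  nb #.###: next=.  (t=2,i=7, bit23=0)
  nb #.##.: next=#  (t=0,i=6, bit22=1)
  nb #.#.#: next=#  (t=1,i=8, bit21=1)
  nb #.#..: next=#  (t=1,i=10, bit20=1)
  nb #..##: next=.  (t=0,i=9, bit19=0)
  nb #..#.: next=#  (t=1,i=5, bit18=1)
  nb #...#: next=#  (t=4,i=12, bit17=1)
  nb #....: next=.  (t=0,i=0, bit16=0)
  nb .####: next=.  (t=2,i=8, bit15=0)
  nb .###.: next=.  (t=2,i=13, bit14=0)
  nb .##.#: next=.  (t=0,i=4, bit13=0)
  nb .##..: next=.  (t=0,i=7, bit12=0)
  nb .#.##: next=#  (t=2,i=6, bit11=1)
  nb .#.#.: next=#  (t=1,i=7, bit10=1)
  nb .#..#: next=.  (t=1,i=4, bit9=0)
  nb .#...: next=#  (t=1,i=14, bit8=1)
  nb ..###: next=#  (t=3,i=4, bit7=1)
  nb ..##.: next=#  (t=0,i=3, bit6=1)
  nb ..#.#: next=.  (t=1,i=6, bit5=0)
  nb ..#..: next=#  (t=1,i=3, bit4=1)
  nb ...##: next=.  (t=0,i=2, bit3=0)
  nb ...#.: next=.  (t=1,i=2, bit2=0)
  nb ....#: next=.  (t=0,i=1, bit1=0)
  nb .....: next=.  (t=1,i=0, bit0=0)
  bits 11010010011101100000110111010000 = 3530952144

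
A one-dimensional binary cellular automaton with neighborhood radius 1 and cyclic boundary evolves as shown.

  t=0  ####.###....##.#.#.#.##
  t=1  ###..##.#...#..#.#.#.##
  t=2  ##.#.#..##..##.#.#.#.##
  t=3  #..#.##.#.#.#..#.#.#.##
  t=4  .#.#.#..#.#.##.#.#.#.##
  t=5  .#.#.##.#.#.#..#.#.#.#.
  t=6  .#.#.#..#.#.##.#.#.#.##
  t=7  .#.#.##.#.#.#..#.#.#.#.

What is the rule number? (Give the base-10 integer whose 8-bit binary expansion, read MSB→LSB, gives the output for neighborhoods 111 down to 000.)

  ###|#  b7=1 t=0,i=0
  ##.|.  b6=0 t=0,i=3
  #.#|.  b5=0 t=0,i=4
  #..|#  b4=1 t=0,i=8
  .##|#  b3=1 t=0,i=5
  .#.|#  b2=1 t=0,i=15
  ..#|.  b1=0 t=0,i=11
  ...|.  b0=0 t=0,i=9
  bits 10011100 = 156

156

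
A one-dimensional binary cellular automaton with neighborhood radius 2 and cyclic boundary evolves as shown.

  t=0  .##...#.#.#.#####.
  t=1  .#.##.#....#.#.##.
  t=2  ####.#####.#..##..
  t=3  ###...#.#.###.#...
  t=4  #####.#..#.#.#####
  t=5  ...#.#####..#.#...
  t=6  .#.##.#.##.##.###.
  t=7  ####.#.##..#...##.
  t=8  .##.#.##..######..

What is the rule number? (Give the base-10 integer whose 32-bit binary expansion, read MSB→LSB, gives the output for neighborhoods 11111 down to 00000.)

1431817210

  [31] ##### => .  t=0,i=14
  [30] ####. => #  t=0,i=15
  [29] ###.# => .  t=2,i=3
  [28] ###.. => #  t=0,i=16
  [27] ##.## => .  t=2,i=4
  [26] ##.#. => #  t=1,i=5
  [25] ##..# => .  t=0,i=17
  [24] ##... => #  t=0,i=3
  [23] #.### => .  t=0,i=12
  [22] #.##. => #  t=1,i=3
  [21] #.#.# => .  t=0,i=8
  [20] #.#.. => #  t=1,i=6
  [19] #..## => .  t=0,i=0
  [18] #..#. => #  t=1,i=0
  [17] #...# => #  t=0,i=4
  [16] #.... => #  t=1,i=8
  [15] .#### => #  t=0,i=13
  [14] .###. => #  t=3,i=1
  [13] .##.# => .  t=1,i=4
  [12] .##.. => .  t=0,i=2
  [11] .#.## => #  t=0,i=11
  [10] .#.#. => .  t=0,i=7
  [9] .#..# => #  t=2,i=12
  [8] .#... => #  t=1,i=7
  [7] ..### => #  t=2,i=0
  [6] ..##. => #  t=0,i=1
  [5] ..#.# => #  t=0,i=6
  [4] ..#.. => #  t=7,i=11
  [3] ...## => #  t=3,i=17
  [2] ...#. => .  t=0,i=5
  [1] ....# => #  t=1,i=9
  [0] ..... => .  t=5,i=0
  bits 01010101010101111100101111111010 = 1431817210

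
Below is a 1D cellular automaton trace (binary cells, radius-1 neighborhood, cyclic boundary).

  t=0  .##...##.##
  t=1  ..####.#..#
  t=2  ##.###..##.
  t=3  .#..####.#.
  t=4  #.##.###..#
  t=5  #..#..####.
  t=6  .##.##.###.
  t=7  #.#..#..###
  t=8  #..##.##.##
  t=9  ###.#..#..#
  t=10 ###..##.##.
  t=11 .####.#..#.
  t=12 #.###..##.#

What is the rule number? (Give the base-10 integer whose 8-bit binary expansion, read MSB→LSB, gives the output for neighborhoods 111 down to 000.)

211

  ### -> #   bit 7 = 1  t=1,i=3
  ##. -> #   bit 6 = 1  t=0,i=2
  #.# -> .   bit 5 = 0  t=0,i=0
  #.. -> #   bit 4 = 1  t=0,i=3
  .## -> .   bit 3 = 0  t=0,i=1
  .#. -> .   bit 2 = 0  t=1,i=7
  ..# -> #   bit 1 = 1  t=0,i=5
  ... -> #   bit 0 = 1  t=0,i=4
  bits 11010011 = 211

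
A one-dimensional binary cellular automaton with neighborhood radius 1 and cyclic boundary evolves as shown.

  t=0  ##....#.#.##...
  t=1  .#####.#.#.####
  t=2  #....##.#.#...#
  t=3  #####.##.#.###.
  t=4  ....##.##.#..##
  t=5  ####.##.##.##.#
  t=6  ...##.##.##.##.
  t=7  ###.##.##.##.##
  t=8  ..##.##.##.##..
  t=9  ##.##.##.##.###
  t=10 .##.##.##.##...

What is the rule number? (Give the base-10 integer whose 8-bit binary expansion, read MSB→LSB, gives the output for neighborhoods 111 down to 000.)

  [7] ### => .  t=1,i=2
  [6] ##. => #  t=0,i=1
  [5] #.# => #  t=0,i=7
  [4] #.. => #  t=0,i=2
  [3] .## => .  t=0,i=0
  [2] .#. => .  t=0,i=6
  [1] ..# => #  t=0,i=5
  [0] ... => #  t=0,i=3
  bits 01110011 = 115

115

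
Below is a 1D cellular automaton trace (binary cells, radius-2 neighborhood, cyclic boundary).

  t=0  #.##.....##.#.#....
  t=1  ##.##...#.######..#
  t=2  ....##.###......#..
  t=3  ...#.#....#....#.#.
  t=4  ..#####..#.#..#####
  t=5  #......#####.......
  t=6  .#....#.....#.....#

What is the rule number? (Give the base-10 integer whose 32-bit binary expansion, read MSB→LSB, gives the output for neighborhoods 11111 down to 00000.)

  #####|.  b31=0 t=1,i=12
  ####.|.  b30=0 t=1,i=14
  ###.#|.  b29=0 t=1,i=1
  ###..|.  b28=0 t=1,i=15
  ##.##|.  b27=0 t=1,i=2
  ##.#.|#  b26=1 t=0,i=11
  ##..#|#  b25=1 t=1,i=16
  ##...|#  b24=1 t=0,i=4
  #.###|.  b23=0 t=1,i=10
  #.##.|.  b22=0 t=0,i=2
  #.#.#|#  b21=1 t=0,i=12
  #.#..|#  b20=1 t=0,i=14
  #..##|.  b19=0 t=1,i=17
  #..#.|#  b18=1 t=4,i=8
  #...#|.  b17=0 t=1,i=6
  #....|.  b16=0 t=0,i=5
  .####|.  b15=0 t=1,i=11
  .###.|.  b14=0 t=1,i=0
  .##.#|#  b13=1 t=0,i=10
  .##..|#  b12=1 t=0,i=3
  .#.##|#  b11=1 t=0,i=1
  .#.#.|#  b10=1 t=0,i=13
  .#..#|.  b9=0 t=4,i=12
  .#...|#  b8=1 t=0,i=15
  ..###|.  b7=0 t=1,i=18
  ..##.|.  b6=0 t=0,i=9
  ..#.#|#  b5=1 t=0,i=0
  ..#..|.  b4=0 t=2,i=16
  ...##|#  b3=1 t=0,i=8
  ...#.|#  b2=1 t=0,i=18
  ....#|.  b1=0 t=0,i=7
  .....|.  b0=0 t=0,i=6
  bits 00000111001101000011110100101100 = 120864044

120864044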